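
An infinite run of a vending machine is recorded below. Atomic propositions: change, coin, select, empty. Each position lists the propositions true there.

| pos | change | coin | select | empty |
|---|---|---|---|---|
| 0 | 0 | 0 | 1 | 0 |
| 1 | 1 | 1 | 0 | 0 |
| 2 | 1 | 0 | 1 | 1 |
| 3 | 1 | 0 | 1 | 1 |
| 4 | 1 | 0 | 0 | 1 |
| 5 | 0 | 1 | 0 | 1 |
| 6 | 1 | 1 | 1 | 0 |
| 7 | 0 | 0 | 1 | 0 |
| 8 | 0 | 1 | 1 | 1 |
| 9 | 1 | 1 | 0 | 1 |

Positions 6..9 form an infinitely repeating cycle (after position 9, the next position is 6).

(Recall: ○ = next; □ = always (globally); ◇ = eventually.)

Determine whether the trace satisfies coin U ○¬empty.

Yes

Walking from position 0: ○¬empty first holds at position 0, and coin holds at every earlier position along the way, so coin U ○¬empty holds.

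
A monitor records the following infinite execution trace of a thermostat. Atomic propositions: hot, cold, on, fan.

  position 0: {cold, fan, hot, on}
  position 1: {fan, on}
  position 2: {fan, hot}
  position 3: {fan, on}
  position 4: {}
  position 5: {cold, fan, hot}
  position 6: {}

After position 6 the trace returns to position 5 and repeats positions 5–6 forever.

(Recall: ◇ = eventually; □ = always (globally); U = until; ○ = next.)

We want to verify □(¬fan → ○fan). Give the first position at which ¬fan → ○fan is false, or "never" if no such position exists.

¬fan → ○fan holds at every position 0..6, and those are all the positions the trace ever visits, so the invariant □(¬fan → ○fan) is never violated.

never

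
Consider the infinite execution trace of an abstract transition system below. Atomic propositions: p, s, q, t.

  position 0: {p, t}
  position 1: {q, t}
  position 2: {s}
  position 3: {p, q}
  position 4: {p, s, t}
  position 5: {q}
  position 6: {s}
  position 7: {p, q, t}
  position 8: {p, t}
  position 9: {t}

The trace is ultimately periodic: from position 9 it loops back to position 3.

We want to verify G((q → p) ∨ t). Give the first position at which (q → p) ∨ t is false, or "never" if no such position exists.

Check (q → p) ∨ t at each position in order: 0 ✓, 1 ✓, 2 ✓, 3 ✓, 4 ✓.
At position 5 the labels are {q}, so (q → p) ∨ t is false there. This is the first violation.

5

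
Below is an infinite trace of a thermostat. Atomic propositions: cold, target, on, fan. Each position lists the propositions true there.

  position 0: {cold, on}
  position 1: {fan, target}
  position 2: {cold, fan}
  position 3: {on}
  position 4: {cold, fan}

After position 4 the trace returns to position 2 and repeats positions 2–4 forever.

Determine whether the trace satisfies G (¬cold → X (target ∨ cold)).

Yes

¬cold → X (target ∨ cold) holds at every position 0..4, and those are all positions ever visited, so G (¬cold → X (target ∨ cold)) holds.
Positions where ¬cold holds: 1, 3.
Check X (target ∨ cold) at each: 1→ok, 3→ok.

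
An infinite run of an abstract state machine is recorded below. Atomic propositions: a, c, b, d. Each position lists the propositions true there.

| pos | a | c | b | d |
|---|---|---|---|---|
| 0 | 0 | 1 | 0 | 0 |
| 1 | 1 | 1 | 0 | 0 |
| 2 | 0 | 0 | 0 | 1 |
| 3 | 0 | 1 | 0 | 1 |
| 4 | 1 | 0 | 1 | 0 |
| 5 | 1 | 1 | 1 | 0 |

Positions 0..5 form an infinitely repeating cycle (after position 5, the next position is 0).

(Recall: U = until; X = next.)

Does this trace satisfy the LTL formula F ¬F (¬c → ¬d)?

¬F (¬c → ¬d) is false at every position 0..5, so it never becomes true and F ¬F (¬c → ¬d) fails.

Violated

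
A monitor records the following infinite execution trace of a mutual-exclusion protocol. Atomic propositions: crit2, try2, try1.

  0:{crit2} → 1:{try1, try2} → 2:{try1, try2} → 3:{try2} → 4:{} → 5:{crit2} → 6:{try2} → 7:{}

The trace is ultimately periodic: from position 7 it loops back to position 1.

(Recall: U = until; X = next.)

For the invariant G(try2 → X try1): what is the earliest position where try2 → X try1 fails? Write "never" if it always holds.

2

Check try2 → X try1 at each position in order: 0 ✓, 1 ✓.
At position 2 the labels are {try1, try2} and the next position 3 has {try2}, so try2 → X try1 is false there. This is the first violation.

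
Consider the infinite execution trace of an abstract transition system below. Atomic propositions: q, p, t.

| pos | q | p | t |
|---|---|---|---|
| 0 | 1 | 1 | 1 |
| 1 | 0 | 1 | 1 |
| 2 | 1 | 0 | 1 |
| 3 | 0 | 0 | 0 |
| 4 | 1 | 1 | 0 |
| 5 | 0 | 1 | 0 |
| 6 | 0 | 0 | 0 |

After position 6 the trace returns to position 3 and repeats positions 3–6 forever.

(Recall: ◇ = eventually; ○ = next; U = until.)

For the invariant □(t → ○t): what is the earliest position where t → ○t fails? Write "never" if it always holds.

Check t → ○t at each position in order: 0 ✓, 1 ✓.
At position 2 the labels are {q, t} and the next position 3 has {}, so t → ○t is false there. This is the first violation.

2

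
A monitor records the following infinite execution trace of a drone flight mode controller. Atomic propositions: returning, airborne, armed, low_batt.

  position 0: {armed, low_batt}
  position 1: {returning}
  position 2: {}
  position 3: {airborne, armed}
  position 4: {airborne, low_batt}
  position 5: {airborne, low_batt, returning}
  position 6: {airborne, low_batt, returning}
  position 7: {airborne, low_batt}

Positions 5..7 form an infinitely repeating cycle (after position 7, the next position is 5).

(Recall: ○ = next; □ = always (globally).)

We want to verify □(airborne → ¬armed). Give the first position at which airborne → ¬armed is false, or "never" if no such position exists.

Check airborne → ¬armed at each position in order: 0 ✓, 1 ✓, 2 ✓.
At position 3 the labels are {airborne, armed}, so airborne → ¬armed is false there. This is the first violation.

3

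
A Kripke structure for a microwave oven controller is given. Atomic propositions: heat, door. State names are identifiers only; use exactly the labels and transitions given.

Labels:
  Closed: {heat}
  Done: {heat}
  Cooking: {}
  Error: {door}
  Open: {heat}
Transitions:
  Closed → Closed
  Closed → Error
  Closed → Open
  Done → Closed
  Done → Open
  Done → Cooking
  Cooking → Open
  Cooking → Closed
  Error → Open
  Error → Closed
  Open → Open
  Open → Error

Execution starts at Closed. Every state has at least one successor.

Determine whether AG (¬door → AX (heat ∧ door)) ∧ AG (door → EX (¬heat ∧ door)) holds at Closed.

States satisfying ¬door → AX (heat ∧ door): {Error}.
States satisfying AG (¬door → AX (heat ∧ door)): ∅.
States satisfying door → EX (¬heat ∧ door): {Closed, Done, Cooking, Open}.
States satisfying AG (door → EX (¬heat ∧ door)): ∅.
States satisfying AG (¬door → AX (heat ∧ door)) ∧ AG (door → EX (¬heat ∧ door)): ∅.
Closed ∉ Sat(AG (¬door → AX (heat ∧ door)) ∧ AG (door → EX (¬heat ∧ door))).

No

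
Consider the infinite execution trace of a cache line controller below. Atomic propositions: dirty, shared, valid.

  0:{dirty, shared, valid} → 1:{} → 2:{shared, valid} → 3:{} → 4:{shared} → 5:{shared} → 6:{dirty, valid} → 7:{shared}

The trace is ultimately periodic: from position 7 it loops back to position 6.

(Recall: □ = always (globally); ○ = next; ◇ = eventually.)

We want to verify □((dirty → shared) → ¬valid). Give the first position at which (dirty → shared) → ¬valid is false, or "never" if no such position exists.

0

At position 0 the labels are {dirty, shared, valid}, so (dirty → shared) → ¬valid is false there. This is the first violation.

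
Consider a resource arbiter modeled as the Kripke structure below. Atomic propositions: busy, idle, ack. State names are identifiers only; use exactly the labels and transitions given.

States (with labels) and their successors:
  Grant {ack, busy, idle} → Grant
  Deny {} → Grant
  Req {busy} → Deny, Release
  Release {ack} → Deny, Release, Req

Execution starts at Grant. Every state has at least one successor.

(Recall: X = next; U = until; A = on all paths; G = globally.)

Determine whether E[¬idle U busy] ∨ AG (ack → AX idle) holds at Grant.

Yes

States satisfying ¬idle: {Deny, Req, Release}.
States satisfying busy: {Grant, Req}.
States satisfying E[¬idle U busy]: {Grant, Deny, Req, Release}.
States satisfying ack → AX idle: {Grant, Deny, Req}.
States satisfying AG (ack → AX idle): {Grant, Deny}.
States satisfying E[¬idle U busy] ∨ AG (ack → AX idle): {Grant, Deny, Req, Release}.
Grant ∈ Sat(E[¬idle U busy] ∨ AG (ack → AX idle)).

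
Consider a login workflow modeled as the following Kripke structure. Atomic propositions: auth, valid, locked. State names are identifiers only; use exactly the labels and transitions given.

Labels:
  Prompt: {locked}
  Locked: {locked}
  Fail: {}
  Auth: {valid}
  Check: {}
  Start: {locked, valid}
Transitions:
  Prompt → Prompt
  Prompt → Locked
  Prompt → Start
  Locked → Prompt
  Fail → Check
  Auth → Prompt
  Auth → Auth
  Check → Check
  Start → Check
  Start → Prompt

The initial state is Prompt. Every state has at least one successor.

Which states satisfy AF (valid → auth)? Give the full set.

{Prompt, Locked, Fail, Check, Start}

States satisfying valid → auth: {Prompt, Locked, Fail, Check}.
States satisfying AF (valid → auth): {Prompt, Locked, Fail, Check, Start}.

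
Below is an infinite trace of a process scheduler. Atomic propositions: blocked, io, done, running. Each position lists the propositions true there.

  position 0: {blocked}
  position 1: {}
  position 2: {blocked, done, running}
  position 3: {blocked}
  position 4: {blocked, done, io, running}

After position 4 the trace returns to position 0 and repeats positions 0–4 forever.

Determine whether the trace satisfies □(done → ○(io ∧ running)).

done → ○(io ∧ running) must hold at every position from 0 onward. It fails at position 2, so □(done → ○(io ∧ running)) is false.
Positions where done holds: 2, 4.
Check ○(io ∧ running) at each: 2→fails, 4→fails.

Does not hold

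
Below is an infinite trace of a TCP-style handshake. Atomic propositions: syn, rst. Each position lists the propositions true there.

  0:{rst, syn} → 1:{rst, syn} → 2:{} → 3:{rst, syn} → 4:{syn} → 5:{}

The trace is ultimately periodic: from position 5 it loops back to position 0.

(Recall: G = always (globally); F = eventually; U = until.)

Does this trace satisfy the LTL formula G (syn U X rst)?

Holds

syn U X rst holds at every position 0..5, and those are all positions ever visited, so G (syn U X rst) holds.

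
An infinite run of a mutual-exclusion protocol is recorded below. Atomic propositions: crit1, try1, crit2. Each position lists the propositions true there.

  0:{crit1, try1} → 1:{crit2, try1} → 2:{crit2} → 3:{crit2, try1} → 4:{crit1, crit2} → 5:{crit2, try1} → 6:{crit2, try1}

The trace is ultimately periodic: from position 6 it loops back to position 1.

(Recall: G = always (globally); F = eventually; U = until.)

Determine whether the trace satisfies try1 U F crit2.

Walking from position 0: F crit2 first holds at position 0, and try1 holds at every earlier position along the way, so try1 U F crit2 holds.

Yes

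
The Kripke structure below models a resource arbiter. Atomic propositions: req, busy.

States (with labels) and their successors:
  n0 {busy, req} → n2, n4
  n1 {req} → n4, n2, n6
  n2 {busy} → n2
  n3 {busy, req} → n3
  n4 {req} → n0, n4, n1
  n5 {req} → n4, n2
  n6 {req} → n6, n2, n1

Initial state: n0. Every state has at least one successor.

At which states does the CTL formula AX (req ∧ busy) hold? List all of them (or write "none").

{n3}

States satisfying req ∧ busy: {n0, n3}.
States satisfying AX (req ∧ busy): {n3}.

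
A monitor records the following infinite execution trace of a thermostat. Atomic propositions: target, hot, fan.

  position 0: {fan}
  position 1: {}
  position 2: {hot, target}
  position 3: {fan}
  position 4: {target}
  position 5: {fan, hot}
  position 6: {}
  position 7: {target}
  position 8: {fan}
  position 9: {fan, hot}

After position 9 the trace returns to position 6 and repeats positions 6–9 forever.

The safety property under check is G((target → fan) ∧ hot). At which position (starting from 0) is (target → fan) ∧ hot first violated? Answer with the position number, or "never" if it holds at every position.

At position 0 the labels are {fan}, so (target → fan) ∧ hot is false there. This is the first violation.

0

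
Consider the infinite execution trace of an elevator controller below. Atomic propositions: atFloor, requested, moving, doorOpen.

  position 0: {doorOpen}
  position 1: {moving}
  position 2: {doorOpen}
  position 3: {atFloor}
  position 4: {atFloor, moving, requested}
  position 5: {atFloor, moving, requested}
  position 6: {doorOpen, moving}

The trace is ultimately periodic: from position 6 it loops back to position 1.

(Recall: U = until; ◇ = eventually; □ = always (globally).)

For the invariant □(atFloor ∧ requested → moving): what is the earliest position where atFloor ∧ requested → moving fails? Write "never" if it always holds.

atFloor ∧ requested → moving holds at every position 0..6, and those are all the positions the trace ever visits, so the invariant □(atFloor ∧ requested → moving) is never violated.

never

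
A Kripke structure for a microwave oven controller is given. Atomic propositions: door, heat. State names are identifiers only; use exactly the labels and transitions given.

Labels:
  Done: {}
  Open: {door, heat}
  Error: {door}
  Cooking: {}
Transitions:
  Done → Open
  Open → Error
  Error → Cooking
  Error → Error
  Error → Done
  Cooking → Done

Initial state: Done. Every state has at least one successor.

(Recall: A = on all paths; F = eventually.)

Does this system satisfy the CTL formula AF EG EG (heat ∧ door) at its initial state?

States satisfying EG EG (heat ∧ door): ∅.
States satisfying AF EG EG (heat ∧ door): ∅.
There is a path from Done along which EG EG (heat ∧ door) never holds.
Done ∉ Sat(AF EG EG (heat ∧ door)).

Does not hold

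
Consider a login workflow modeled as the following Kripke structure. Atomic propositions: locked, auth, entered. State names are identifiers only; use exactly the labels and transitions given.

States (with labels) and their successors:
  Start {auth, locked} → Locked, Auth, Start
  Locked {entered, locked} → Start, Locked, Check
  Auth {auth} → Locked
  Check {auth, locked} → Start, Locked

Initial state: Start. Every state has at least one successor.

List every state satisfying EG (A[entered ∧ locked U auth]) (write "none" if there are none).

States satisfying A[entered ∧ locked U auth]: {Start, Auth, Check}.
States satisfying EG (A[entered ∧ locked U auth]): {Start, Check}.

{Start, Check}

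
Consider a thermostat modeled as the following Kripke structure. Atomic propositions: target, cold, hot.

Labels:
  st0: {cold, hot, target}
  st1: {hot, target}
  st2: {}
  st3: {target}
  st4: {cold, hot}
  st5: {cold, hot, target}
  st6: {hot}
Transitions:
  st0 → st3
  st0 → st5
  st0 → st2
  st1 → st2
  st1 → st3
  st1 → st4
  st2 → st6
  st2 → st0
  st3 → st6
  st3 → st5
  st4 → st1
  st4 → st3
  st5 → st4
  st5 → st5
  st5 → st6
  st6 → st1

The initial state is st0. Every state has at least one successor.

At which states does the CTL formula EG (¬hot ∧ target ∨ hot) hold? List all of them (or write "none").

States satisfying ¬hot ∧ target ∨ hot: {st0, st1, st3, st4, st5, st6}.
States satisfying EG (¬hot ∧ target ∨ hot): {st0, st1, st3, st4, st5, st6}.

{st0, st1, st3, st4, st5, st6}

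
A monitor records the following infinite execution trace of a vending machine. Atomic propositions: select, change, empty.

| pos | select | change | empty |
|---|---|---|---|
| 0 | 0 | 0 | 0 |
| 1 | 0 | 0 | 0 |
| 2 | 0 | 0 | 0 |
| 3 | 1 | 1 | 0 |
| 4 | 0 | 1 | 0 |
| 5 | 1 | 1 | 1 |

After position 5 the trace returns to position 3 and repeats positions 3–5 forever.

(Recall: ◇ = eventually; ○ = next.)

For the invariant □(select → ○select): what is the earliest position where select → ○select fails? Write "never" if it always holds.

3

Check select → ○select at each position in order: 0 ✓, 1 ✓, 2 ✓.
At position 3 the labels are {change, select} and the next position 4 has {change}, so select → ○select is false there. This is the first violation.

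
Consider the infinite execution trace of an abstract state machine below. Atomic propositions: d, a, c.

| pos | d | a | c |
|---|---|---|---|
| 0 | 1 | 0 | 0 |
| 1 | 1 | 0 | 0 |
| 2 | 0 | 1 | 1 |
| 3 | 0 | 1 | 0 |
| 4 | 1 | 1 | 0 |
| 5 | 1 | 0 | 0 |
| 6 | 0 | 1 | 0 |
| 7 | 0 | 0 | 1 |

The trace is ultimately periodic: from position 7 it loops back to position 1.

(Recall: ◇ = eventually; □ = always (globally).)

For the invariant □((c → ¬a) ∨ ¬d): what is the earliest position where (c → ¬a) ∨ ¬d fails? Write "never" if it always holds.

(c → ¬a) ∨ ¬d holds at every position 0..7, and those are all the positions the trace ever visits, so the invariant □((c → ¬a) ∨ ¬d) is never violated.

never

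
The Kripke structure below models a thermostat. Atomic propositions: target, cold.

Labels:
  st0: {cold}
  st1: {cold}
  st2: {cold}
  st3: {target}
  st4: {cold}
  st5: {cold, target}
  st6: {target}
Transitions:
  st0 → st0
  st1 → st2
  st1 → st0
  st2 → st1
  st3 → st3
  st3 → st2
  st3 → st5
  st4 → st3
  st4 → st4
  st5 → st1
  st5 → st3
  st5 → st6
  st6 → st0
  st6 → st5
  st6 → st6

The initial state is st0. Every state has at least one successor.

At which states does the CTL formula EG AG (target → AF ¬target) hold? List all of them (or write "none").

{st0, st1, st2}

States satisfying AG (target → AF ¬target): {st0, st1, st2}.
States satisfying EG AG (target → AF ¬target): {st0, st1, st2}.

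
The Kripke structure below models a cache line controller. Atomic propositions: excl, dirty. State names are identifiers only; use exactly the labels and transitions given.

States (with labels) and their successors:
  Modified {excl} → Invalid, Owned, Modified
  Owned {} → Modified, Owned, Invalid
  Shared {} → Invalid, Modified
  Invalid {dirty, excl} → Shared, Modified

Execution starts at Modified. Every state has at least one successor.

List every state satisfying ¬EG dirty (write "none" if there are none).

{Modified, Owned, Shared, Invalid}

States satisfying dirty: {Invalid}.
States satisfying EG dirty: ∅.
States satisfying ¬EG dirty: {Modified, Owned, Shared, Invalid}.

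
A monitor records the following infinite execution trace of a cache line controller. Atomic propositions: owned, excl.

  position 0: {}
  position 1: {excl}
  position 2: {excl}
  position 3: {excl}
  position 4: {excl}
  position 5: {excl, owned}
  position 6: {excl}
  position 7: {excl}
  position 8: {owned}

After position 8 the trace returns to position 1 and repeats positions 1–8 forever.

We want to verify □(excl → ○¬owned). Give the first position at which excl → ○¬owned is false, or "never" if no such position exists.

4

Check excl → ○¬owned at each position in order: 0 ✓, 1 ✓, 2 ✓, 3 ✓.
At position 4 the labels are {excl} and the next position 5 has {excl, owned}, so excl → ○¬owned is false there. This is the first violation.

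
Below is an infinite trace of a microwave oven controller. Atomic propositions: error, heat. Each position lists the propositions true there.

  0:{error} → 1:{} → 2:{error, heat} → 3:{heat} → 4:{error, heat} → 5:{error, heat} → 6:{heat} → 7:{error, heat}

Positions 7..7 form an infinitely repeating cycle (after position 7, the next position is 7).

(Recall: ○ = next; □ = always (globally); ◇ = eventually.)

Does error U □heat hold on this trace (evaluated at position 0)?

Does not hold

Walking from position 0: at position 1, □heat has not yet held and error fails, so error U □heat is false.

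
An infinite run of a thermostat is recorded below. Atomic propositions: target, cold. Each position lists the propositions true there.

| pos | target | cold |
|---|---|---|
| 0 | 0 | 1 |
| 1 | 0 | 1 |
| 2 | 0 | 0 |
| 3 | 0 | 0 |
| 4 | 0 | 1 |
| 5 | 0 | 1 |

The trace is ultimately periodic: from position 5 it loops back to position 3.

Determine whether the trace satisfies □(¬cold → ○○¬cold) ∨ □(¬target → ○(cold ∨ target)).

No

¬cold → ○○¬cold must hold at every position from 0 onward. It fails at position 2, so □(¬cold → ○○¬cold) is false.
Positions where ¬cold holds: 2, 3.
Check ○○¬cold at each: 2→fails, 3→fails.
¬target → ○(cold ∨ target) must hold at every position from 0 onward. It fails at position 1, so □(¬target → ○(cold ∨ target)) is false.
Positions where ¬target holds: 0, 1, 2, 3, 4, 5.
Check ○(cold ∨ target) at each: 0→ok, 1→fails, 2→fails, 3→ok, 4→ok, 5→fails.
At position 0: □(¬cold → ○○¬cold) is false; □(¬target → ○(cold ∨ target)) is false; so □(¬cold → ○○¬cold) ∨ □(¬target → ○(cold ∨ target)) is false.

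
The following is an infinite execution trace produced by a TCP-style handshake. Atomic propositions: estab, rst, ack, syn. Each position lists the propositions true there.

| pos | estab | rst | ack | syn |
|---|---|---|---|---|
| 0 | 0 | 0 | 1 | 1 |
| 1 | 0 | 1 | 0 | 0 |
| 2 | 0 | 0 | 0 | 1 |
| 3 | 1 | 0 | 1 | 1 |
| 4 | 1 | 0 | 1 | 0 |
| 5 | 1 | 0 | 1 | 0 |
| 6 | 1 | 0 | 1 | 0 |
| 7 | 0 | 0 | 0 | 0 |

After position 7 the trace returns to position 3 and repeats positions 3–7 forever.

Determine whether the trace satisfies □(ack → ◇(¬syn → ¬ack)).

Holds

ack → ◇(¬syn → ¬ack) holds at every position 0..7, and those are all positions ever visited, so □(ack → ◇(¬syn → ¬ack)) holds.
Positions where ack holds: 0, 3, 4, 5, 6.
Check ◇(¬syn → ¬ack) at each: 0→ok, 3→ok, 4→ok, 5→ok, 6→ok.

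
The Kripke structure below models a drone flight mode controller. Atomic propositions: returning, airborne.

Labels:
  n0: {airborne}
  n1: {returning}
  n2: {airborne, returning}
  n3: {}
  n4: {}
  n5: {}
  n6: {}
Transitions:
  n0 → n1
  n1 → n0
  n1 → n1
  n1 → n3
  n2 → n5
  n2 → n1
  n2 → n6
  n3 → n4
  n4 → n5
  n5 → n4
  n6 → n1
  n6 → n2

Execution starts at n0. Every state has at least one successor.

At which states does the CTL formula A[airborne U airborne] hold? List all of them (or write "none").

States satisfying airborne: {n0, n2}.
States satisfying A[airborne U airborne]: {n0, n2}.

{n0, n2}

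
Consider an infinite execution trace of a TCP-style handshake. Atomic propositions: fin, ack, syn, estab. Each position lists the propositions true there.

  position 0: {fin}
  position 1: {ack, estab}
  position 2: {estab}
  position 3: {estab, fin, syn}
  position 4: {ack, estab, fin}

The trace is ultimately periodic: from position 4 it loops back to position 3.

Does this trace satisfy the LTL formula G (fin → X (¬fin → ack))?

fin → X (¬fin → ack) holds at every position 0..4, and those are all positions ever visited, so G (fin → X (¬fin → ack)) holds.
Positions where fin holds: 0, 3, 4.
Check X (¬fin → ack) at each: 0→ok, 3→ok, 4→ok.

Holds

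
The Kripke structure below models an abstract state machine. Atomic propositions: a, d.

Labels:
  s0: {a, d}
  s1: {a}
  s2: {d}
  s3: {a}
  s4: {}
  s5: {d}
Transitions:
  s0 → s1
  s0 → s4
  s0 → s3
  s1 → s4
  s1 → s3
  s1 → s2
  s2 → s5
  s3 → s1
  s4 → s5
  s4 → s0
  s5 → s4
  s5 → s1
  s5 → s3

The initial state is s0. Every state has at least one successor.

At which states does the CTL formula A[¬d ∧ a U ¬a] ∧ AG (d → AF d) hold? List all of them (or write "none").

States satisfying ¬d ∧ a: {s1, s3}.
States satisfying ¬a: {s2, s4, s5}.
States satisfying A[¬d ∧ a U ¬a]: {s2, s4, s5}.
States satisfying d → AF d: {s0, s1, s2, s3, s4, s5}.
States satisfying AG (d → AF d): {s0, s1, s2, s3, s4, s5}.
States satisfying A[¬d ∧ a U ¬a] ∧ AG (d → AF d): {s2, s4, s5}.

{s2, s4, s5}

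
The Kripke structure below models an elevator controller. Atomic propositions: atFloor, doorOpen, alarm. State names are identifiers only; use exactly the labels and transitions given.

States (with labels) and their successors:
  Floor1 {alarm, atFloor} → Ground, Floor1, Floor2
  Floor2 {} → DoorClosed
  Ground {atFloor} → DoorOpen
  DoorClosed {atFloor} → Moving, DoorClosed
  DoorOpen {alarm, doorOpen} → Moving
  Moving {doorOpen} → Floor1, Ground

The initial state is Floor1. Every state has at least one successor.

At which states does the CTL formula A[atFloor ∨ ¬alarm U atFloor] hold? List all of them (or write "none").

States satisfying atFloor ∨ ¬alarm: {Floor1, Floor2, Ground, DoorClosed, Moving}.
States satisfying atFloor: {Floor1, Ground, DoorClosed}.
States satisfying A[atFloor ∨ ¬alarm U atFloor]: {Floor1, Floor2, Ground, DoorClosed, Moving}.

{Floor1, Floor2, Ground, DoorClosed, Moving}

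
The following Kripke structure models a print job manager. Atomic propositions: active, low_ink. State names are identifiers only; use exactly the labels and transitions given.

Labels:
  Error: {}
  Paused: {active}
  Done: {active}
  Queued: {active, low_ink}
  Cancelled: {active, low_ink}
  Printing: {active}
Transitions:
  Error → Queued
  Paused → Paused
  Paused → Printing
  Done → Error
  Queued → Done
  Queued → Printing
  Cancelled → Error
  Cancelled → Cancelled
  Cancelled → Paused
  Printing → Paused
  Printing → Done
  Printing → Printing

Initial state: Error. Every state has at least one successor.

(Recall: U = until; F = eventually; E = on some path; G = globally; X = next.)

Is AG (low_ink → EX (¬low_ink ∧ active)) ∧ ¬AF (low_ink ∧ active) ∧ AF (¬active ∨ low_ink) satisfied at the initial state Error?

Does not hold

States satisfying low_ink → EX (¬low_ink ∧ active): {Error, Paused, Done, Queued, Cancelled, Printing}.
States satisfying AG (low_ink → EX (¬low_ink ∧ active)): {Error, Paused, Done, Queued, Cancelled, Printing}.
States satisfying low_ink ∧ active: {Queued, Cancelled}.
States satisfying AF (low_ink ∧ active): {Error, Done, Queued, Cancelled}.
States satisfying ¬AF (low_ink ∧ active): {Paused, Printing}.
States satisfying ¬active ∨ low_ink: {Error, Queued, Cancelled}.
States satisfying AF (¬active ∨ low_ink): {Error, Done, Queued, Cancelled}.
States satisfying AG (low_ink → EX (¬low_ink ∧ active)) ∧ ¬AF (low_ink ∧ active) ∧ AF (¬active ∨ low_ink): ∅.
Error ∉ Sat(AG (low_ink → EX (¬low_ink ∧ active)) ∧ ¬AF (low_ink ∧ active) ∧ AF (¬active ∨ low_ink)).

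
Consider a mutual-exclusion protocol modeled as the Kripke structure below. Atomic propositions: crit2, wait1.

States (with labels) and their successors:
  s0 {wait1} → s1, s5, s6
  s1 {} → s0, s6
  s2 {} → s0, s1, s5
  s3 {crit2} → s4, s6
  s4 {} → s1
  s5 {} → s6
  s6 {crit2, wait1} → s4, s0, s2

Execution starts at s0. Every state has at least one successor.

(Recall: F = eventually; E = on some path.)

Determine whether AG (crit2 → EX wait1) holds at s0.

States satisfying crit2 → EX wait1: {s0, s1, s2, s3, s4, s5, s6}.
States satisfying AG (crit2 → EX wait1): {s0, s1, s2, s3, s4, s5, s6}.
Every state reachable from s0 satisfies crit2 → EX wait1.
s0 ∈ Sat(AG (crit2 → EX wait1)).

Holds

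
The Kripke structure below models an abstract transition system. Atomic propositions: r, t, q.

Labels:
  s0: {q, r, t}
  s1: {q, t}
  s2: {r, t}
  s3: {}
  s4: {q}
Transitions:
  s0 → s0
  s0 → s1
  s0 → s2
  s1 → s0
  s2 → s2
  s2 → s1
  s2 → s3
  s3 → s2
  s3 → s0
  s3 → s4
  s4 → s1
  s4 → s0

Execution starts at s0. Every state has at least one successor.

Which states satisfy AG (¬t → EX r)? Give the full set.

{s0, s1, s2, s3, s4}

States satisfying ¬t → EX r: {s0, s1, s2, s3, s4}.
States satisfying AG (¬t → EX r): {s0, s1, s2, s3, s4}.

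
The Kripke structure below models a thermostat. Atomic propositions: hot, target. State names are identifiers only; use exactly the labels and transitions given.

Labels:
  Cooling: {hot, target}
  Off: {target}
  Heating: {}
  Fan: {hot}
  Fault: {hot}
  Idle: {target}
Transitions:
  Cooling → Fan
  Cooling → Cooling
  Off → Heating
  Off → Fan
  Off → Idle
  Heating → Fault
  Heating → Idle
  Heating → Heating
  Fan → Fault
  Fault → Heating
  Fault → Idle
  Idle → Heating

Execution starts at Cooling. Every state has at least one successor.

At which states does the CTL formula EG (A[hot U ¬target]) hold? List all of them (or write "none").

{Heating, Fan, Fault}

States satisfying A[hot U ¬target]: {Heating, Fan, Fault}.
States satisfying EG (A[hot U ¬target]): {Heating, Fan, Fault}.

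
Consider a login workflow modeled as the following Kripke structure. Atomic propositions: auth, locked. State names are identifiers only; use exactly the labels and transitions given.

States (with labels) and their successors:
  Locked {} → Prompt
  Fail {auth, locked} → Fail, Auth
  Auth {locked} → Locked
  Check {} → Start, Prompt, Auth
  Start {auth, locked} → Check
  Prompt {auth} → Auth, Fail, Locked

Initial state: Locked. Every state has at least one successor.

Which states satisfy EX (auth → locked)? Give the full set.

{Fail, Auth, Check, Start, Prompt}

States satisfying auth → locked: {Locked, Fail, Auth, Check, Start}.
States satisfying EX (auth → locked): {Fail, Auth, Check, Start, Prompt}.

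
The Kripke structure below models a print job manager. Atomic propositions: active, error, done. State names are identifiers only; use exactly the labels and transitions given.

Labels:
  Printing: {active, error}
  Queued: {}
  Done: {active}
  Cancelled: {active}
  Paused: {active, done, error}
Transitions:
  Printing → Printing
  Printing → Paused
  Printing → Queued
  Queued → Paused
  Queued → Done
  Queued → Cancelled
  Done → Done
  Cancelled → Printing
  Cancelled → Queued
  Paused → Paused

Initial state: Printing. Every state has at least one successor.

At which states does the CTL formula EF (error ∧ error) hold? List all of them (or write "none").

{Printing, Queued, Cancelled, Paused}

States satisfying error ∧ error: {Printing, Paused}.
States satisfying EF (error ∧ error): {Printing, Queued, Cancelled, Paused}.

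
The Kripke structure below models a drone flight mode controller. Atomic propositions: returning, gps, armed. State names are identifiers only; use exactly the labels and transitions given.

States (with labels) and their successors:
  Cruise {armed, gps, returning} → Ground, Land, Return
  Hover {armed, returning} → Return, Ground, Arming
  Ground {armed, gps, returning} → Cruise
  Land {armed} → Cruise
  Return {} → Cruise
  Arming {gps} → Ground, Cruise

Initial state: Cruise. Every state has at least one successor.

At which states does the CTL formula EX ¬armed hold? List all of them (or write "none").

{Cruise, Hover}

States satisfying ¬armed: {Return, Arming}.
States satisfying EX ¬armed: {Cruise, Hover}.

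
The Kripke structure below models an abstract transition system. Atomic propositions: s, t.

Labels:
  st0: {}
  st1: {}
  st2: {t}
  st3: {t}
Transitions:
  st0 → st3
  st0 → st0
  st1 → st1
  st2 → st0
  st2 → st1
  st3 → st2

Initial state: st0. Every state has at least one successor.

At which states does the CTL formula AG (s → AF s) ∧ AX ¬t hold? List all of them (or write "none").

{st1, st2}

States satisfying s → AF s: {st0, st1, st2, st3}.
States satisfying AG (s → AF s): {st0, st1, st2, st3}.
States satisfying ¬t: {st0, st1}.
States satisfying AX ¬t: {st1, st2}.
States satisfying AG (s → AF s) ∧ AX ¬t: {st1, st2}.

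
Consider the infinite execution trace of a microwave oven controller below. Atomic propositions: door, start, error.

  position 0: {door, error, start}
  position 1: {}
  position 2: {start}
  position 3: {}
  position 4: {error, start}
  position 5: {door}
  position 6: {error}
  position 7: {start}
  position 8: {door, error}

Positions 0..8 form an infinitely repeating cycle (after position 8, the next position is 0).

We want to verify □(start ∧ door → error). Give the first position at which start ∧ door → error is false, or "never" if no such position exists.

never

start ∧ door → error holds at every position 0..8, and those are all the positions the trace ever visits, so the invariant □(start ∧ door → error) is never violated.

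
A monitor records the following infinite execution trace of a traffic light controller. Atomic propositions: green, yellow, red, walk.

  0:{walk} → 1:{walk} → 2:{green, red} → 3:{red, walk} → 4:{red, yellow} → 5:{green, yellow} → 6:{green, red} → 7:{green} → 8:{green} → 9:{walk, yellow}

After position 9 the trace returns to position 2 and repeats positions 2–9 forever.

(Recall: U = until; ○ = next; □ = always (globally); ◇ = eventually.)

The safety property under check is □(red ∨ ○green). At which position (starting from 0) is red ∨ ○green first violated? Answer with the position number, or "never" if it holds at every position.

At position 0 the labels are {walk} and the next position 1 has {walk}, so red ∨ ○green is false there. This is the first violation.

0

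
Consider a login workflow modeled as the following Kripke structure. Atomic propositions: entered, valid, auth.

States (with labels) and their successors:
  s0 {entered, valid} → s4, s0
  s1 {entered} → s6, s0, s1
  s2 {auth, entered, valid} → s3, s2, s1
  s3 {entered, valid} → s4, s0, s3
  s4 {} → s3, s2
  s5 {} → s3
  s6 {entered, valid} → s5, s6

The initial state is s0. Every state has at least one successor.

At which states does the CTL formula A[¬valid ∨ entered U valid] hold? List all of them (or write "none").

States satisfying ¬valid ∨ entered: {s0, s1, s2, s3, s4, s5, s6}.
States satisfying valid: {s0, s2, s3, s6}.
States satisfying A[¬valid ∨ entered U valid]: {s0, s2, s3, s4, s5, s6}.

{s0, s2, s3, s4, s5, s6}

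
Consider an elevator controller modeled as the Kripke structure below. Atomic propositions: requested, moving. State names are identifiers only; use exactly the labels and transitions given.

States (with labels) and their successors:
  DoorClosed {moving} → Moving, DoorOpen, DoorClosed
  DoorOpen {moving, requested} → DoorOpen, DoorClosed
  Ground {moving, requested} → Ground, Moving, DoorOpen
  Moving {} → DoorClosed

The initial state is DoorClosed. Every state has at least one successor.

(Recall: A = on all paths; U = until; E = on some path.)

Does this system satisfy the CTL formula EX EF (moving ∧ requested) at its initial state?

Yes

States satisfying EF (moving ∧ requested): {DoorClosed, DoorOpen, Ground, Moving}.
States satisfying EX EF (moving ∧ requested): {DoorClosed, DoorOpen, Ground, Moving}.
DoorClosed ∈ Sat(EX EF (moving ∧ requested)).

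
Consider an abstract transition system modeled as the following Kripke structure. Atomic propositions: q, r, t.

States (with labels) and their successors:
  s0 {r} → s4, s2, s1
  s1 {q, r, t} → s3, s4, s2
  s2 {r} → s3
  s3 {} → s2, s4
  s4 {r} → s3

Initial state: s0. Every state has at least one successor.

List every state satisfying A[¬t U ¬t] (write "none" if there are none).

States satisfying ¬t: {s0, s2, s3, s4}.
States satisfying A[¬t U ¬t]: {s0, s2, s3, s4}.

{s0, s2, s3, s4}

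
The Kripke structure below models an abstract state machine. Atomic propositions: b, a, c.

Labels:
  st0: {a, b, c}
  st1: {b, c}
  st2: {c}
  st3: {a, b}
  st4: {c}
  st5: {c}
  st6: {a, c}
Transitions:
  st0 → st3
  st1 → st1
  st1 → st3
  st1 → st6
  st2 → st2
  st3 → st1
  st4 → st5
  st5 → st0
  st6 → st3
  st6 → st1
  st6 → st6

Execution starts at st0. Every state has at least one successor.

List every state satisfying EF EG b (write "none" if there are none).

States satisfying EG b: {st0, st1, st3}.
States satisfying EF EG b: {st0, st1, st3, st4, st5, st6}.

{st0, st1, st3, st4, st5, st6}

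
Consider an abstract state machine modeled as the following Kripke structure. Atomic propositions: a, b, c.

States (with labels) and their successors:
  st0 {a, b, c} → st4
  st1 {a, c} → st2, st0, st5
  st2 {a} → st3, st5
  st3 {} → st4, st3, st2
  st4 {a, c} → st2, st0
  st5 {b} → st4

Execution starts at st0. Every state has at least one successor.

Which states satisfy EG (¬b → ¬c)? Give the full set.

States satisfying ¬b → ¬c: {st0, st2, st3, st5}.
States satisfying EG (¬b → ¬c): {st2, st3}.

{st2, st3}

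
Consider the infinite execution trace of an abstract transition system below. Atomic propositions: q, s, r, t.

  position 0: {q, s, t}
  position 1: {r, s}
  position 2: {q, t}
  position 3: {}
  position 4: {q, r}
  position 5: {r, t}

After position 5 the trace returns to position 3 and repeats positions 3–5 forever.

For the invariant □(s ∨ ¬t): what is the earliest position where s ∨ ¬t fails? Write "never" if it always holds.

Check s ∨ ¬t at each position in order: 0 ✓, 1 ✓.
At position 2 the labels are {q, t}, so s ∨ ¬t is false there. This is the first violation.

2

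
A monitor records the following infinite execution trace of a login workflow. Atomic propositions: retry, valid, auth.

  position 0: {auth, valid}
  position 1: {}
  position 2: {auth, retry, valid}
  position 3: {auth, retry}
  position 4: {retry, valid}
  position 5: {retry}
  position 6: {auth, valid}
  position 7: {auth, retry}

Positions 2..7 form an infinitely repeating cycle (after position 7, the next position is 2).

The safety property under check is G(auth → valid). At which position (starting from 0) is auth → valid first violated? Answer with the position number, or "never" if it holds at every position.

3

Check auth → valid at each position in order: 0 ✓, 1 ✓, 2 ✓.
At position 3 the labels are {auth, retry}, so auth → valid is false there. This is the first violation.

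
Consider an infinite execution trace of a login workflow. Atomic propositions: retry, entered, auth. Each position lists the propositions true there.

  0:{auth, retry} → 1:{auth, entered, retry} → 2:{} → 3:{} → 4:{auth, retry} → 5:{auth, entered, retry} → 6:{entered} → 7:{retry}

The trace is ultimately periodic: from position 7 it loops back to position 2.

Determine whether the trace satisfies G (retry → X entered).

retry → X entered must hold at every position from 0 onward. It fails at position 1, so G (retry → X entered) is false.
Positions where retry holds: 0, 1, 4, 5, 7.
Check X entered at each: 0→ok, 1→fails, 4→ok, 5→ok, 7→fails.

No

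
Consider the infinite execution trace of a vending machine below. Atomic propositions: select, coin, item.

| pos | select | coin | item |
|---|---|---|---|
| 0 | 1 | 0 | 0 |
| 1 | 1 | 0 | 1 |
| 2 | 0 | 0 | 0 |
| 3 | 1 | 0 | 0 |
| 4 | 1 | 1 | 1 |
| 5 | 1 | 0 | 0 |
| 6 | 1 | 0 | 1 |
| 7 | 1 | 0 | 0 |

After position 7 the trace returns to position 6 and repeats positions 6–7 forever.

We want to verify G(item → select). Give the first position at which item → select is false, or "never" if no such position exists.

item → select holds at every position 0..7, and those are all the positions the trace ever visits, so the invariant G(item → select) is never violated.

never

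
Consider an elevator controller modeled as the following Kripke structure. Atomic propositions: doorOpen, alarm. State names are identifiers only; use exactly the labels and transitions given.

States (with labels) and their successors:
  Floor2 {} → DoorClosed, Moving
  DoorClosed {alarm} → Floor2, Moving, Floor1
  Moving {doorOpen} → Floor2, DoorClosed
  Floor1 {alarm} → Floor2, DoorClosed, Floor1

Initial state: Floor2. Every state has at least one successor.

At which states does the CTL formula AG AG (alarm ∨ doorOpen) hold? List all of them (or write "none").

States satisfying AG (alarm ∨ doorOpen): ∅.
States satisfying AG AG (alarm ∨ doorOpen): ∅.

none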